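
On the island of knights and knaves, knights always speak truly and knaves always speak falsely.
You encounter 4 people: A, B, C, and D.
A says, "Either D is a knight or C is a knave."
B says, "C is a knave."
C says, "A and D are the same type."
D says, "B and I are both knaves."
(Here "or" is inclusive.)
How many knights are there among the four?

2

The unique consistent assignment is A=knight, B=knight, C=knave, D=knave.
That has 2 knights.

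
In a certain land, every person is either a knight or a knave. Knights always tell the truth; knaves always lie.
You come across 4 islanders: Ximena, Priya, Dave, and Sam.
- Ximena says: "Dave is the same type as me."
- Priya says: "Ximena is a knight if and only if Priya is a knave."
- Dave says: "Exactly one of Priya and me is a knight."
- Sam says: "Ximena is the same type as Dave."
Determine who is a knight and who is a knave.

Knights: Dave. Knaves: Ximena, Priya, and Sam.

Suppose Ximena is a knight. Then Ximena's statement "Dave is the same type as me" would have to be true. Checking the 8 ways to assign the others, none is consistent with every speaker.
(For instance, with Priya=knave, Dave=knight, Sam=knave, Priya's claim "Ximena is a knight if and only if Priya is a knave" comes out true where it would need to be false.)
So Ximena must be a knave, making "Dave is the same type as me" false. Taking Ximena=knave, Priya=knave, Dave=knight, Sam=knave, each remaining statement checks out:
  Priya (knave): "Ximena is a knight if and only if Priya is a knave" — false. ✓
  Dave (knight): "exactly one of Priya and me is a knight" — true. ✓
  Sam (knave): "Ximena is the same type as Dave" — false. ✓
This is the unique consistent assignment.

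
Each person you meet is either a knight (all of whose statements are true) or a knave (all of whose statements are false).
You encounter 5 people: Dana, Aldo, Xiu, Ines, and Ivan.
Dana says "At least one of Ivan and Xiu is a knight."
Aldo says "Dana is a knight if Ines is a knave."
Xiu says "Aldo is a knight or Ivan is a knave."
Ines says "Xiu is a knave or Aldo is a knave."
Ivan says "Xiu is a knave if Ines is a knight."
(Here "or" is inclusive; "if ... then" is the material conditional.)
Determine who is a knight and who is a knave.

Dana is a knight, Aldo is a knight, Xiu is a knight, Ines is a knave, and Ivan is a knight.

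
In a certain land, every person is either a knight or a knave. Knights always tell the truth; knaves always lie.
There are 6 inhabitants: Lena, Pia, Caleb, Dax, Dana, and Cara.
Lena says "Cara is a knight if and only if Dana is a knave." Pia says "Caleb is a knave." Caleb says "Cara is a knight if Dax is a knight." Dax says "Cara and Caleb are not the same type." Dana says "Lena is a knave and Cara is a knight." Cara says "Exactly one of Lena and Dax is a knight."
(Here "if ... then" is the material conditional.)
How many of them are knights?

The unique consistent assignment is Lena=knight, Pia=knave, Caleb=knight, Dax=knave, Dana=knave, Cara=knight.
That has 3 knights.

3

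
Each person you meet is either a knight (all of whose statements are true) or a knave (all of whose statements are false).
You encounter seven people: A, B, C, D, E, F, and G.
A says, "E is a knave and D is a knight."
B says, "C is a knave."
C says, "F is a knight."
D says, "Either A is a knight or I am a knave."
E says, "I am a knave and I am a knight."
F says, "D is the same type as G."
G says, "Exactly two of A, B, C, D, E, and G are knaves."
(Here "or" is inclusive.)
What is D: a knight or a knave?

D is a knight.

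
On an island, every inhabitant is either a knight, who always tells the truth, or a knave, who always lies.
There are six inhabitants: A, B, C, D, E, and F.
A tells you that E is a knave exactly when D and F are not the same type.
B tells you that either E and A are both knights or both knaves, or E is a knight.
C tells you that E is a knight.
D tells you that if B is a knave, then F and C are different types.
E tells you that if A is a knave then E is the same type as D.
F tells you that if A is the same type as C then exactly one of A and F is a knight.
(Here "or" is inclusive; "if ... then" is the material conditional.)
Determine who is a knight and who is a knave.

A is a knave, B is a knight, C is a knave, D is a knight, E is a knave, and F is a knight.

A is a knave, and the claim "E is a knave exactly when D and F are not the same type" is indeed False.
B is a knight, and the claim "either E and A are both knights or both knaves, or E is a knight" is indeed True.
C is a knave, so "E is a knight" must be False — and it is.
As a knight, D's statement "if B is a knave, then F and C are different types" should be True; it is.
E (knave): "if A is a knave then E is the same type as D" — False. ✓
F is a knight, and the claim "if A is the same type as C then exactly one of A and F is a knight" is indeed True.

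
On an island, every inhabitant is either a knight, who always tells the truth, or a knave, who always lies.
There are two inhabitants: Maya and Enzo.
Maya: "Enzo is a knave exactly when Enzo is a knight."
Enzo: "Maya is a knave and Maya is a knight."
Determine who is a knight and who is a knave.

As a knave, Maya's statement "Enzo is a knave exactly when Enzo is a knight" should be false; it is.
Since Enzo is a knave, "Maya is a knave and Maya is a knight" needs to be false, which holds.

Maya is a knave and Enzo is a knave.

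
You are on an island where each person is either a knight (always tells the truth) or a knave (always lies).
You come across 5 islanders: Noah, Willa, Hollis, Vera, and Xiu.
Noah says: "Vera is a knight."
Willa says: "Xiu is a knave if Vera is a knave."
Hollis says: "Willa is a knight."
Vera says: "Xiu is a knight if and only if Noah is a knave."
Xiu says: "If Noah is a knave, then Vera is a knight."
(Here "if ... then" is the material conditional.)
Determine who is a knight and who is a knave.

Knights: Willa and Hollis. Knaves: Noah, Vera, and Xiu.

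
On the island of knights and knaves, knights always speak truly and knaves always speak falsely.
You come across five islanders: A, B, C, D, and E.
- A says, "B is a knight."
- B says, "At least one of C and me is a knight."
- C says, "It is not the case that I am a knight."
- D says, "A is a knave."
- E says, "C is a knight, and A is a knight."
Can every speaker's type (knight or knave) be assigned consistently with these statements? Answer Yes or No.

No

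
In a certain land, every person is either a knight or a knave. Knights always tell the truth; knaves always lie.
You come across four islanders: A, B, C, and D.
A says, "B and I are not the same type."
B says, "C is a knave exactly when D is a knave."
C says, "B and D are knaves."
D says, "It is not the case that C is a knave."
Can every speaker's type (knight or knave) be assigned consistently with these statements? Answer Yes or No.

No

Checking all 16 assignments, each has at least one speaker whose statement's truth value contradicts their type.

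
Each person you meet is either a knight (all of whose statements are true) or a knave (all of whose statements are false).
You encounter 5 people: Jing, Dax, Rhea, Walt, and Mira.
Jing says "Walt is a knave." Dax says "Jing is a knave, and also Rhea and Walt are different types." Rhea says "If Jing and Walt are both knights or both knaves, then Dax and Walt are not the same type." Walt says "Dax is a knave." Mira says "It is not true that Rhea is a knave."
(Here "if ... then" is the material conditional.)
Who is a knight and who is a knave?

Jing is a knave, Dax is a knave, Rhea is a knight, Walt is a knight, and Mira is a knight.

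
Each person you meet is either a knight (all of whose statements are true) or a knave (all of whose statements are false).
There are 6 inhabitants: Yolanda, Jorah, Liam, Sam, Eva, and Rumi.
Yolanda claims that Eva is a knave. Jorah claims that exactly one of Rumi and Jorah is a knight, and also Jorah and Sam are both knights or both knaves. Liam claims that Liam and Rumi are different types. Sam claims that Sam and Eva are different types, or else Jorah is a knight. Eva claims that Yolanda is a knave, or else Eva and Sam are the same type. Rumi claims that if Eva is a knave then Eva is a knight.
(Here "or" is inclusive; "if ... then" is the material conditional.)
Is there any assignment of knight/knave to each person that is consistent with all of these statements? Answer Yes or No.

Yes

One consistent assignment: Yolanda=knight, Jorah=knight, Liam=knight, Sam=knight, Eva=knave, Rumi=knave.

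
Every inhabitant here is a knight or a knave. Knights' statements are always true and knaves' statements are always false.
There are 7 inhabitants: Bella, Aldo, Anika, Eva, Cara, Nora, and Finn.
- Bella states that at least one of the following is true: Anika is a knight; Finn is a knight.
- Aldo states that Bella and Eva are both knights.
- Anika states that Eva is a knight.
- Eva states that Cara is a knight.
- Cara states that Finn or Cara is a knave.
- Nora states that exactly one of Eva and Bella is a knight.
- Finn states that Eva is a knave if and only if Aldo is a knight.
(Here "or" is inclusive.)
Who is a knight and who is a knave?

Bella is a knight; "at least one of the following is true: Anika is a knight; Finn is a knight" is true, as required.
Since Aldo is a knight, "Bella and Eva are both knights" needs to be true, which holds.
Since Anika is a knight, "Eva is a knight" needs to be true, which holds.
Eva is a knight, and the claim "Cara is a knight" is indeed true.
Cara (knight): "Finn or Cara is a knave" — true. ✓
Nora is a knave, so "exactly one of Eva and Bella is a knight" must be False — and it is.
Finn is a knave; "Eva is a knave if and only if Aldo is a knight" is False, as required.

Bella is a knight, Aldo is a knight, Anika is a knight, Eva is a knight, Cara is a knight, Nora is a knave, and Finn is a knave.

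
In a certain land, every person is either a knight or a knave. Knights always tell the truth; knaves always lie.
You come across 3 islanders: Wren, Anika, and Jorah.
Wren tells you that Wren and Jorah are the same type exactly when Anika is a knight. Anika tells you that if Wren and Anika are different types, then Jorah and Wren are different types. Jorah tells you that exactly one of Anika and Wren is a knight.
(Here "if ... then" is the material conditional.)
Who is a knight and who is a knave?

Wren is a knave, Anika is a knight, and Jorah is a knight.

Wren is a knave, so "Wren and Jorah are the same type exactly when Anika is a knight" must be false — and it is.
Anika is a knight; "if Wren and Anika are different types, then Jorah and Wren are different types" is true, as required.
Jorah is a knight, and the claim "exactly one of Anika and Wren is a knight" is indeed true.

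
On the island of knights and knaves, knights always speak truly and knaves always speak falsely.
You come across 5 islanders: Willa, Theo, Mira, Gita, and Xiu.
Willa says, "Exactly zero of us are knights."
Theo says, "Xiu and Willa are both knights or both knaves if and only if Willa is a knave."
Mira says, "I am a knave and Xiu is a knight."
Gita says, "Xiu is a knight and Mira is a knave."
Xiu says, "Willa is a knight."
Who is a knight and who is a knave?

Willa is a knave, Theo is a knight, Mira is a knave, Gita is a knave, and Xiu is a knave.

As a knave, Willa's statement "exactly zero of us are knights" should be false; it is.
Theo is a knight; "Xiu and Willa are both knights or both knaves if and only if Willa is a knave" is true, as required.
Since Mira is a knave, "I am a knave and Xiu is a knight" needs to be false, which holds.
Gita is a knave, so "Xiu is a knight and Mira is a knave" must be false — and it is.
Since Xiu is a knave, "Willa is a knight" needs to be false, which holds.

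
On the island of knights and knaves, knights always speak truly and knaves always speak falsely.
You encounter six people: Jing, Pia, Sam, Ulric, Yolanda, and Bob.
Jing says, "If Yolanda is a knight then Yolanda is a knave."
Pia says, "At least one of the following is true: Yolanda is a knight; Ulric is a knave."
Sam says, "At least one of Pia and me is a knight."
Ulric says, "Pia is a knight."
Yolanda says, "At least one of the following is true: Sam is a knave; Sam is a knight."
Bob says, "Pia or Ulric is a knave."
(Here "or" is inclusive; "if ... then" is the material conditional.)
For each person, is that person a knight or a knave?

Jing (knave): "if Yolanda is a knight then Yolanda is a knave" — false. ✓
Since Pia is a knight, "at least one of the following is true: Yolanda is a knight; Ulric is a knave" needs to be True, which holds.
Since Sam is a knight, "at least one of Pia and me is a knight" needs to be True, which holds.
Ulric is a knight, so "Pia is a knight" must be True — and it is.
Yolanda is a knight, and the claim "at least one of the following is true: Sam is a knave; Sam is a knight" is indeed True.
Bob is a knave, and the claim "Pia or Ulric is a knave" is indeed false.

Knights: Pia, Sam, Ulric, and Yolanda. Knaves: Jing and Bob.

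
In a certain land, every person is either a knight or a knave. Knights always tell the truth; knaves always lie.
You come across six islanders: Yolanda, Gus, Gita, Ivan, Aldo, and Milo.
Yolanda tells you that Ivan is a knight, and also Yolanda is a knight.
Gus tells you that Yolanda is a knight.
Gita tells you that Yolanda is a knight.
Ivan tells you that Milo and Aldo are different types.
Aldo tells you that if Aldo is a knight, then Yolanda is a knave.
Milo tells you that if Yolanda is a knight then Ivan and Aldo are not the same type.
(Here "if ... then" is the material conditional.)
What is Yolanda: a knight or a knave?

Consistent assignments: {Yolanda=knave, Gus=knave, Gita=knave, Ivan=knave, Aldo=knight, Milo=knight}
In every consistent assignment, Yolanda is a knave.

Yolanda is a knave.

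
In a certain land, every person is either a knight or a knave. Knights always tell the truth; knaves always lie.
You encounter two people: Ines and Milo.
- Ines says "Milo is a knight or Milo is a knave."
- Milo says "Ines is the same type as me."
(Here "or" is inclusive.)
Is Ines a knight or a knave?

Ines is a knight.

Consistent assignments: {Ines=knight, Milo=knight}; {Ines=knight, Milo=knave}
In every consistent assignment, Ines is a knight.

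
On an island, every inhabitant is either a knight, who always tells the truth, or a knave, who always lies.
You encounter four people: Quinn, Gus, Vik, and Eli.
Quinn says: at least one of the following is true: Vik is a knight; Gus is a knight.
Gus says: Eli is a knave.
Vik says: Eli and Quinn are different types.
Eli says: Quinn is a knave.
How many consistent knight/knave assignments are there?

Consistent assignments:
  Quinn=knight, Gus=knight, Vik=knight, Eli=knave

1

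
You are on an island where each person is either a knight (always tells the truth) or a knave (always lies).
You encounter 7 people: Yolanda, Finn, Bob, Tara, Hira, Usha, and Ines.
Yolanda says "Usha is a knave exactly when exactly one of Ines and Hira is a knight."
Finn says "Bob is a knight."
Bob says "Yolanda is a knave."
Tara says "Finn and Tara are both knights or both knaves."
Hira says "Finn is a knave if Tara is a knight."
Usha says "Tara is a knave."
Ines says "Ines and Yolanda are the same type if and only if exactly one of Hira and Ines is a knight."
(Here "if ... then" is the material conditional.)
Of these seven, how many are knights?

The unique consistent assignment is Yolanda=knave, Finn=knight, Bob=knight, Tara=knight, Hira=knave, Usha=knave, Ines=knave.
That has 3 knights.

3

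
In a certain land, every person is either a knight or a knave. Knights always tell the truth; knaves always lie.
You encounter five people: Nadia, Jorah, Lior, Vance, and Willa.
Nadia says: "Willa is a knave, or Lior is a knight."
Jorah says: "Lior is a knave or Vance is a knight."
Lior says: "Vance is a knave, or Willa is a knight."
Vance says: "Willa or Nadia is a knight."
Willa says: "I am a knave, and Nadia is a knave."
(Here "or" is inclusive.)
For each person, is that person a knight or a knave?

Nadia is a knight, Jorah is a knight, Lior is a knave, Vance is a knight, and Willa is a knave.

Nadia is a knight, so "Willa is a knave, or Lior is a knight" must be True — and it is.
Since Jorah is a knight, "Lior is a knave or Vance is a knight" needs to be True, which holds.
Since Lior is a knave, "Vance is a knave, or Willa is a knight" needs to be false, which holds.
Vance (knight): "Willa or Nadia is a knight" — True. ✓
Willa is a knave, and the claim "I am a knave, and Nadia is a knave" is indeed false.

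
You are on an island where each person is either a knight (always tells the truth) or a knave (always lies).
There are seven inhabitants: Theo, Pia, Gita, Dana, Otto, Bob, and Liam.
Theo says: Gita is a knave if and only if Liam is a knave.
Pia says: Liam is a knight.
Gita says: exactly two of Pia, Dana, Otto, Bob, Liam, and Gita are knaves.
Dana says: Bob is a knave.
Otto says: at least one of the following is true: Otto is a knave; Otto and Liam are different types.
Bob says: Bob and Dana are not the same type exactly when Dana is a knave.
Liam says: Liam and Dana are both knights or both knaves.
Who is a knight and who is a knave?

Theo is a knight, Pia is a knave, Gita is a knave, Dana is a knight, Otto is a knight, Bob is a knave, and Liam is a knave.

Theo (knight): "Gita is a knave if and only if Liam is a knave" — true. ✓
Pia is a knave; "Liam is a knight" is False, as required.
Gita (knave): "exactly two of Pia, Dana, Otto, Bob, Liam, and Gita are knaves" — False. ✓
Dana is a knight, and the claim "Bob is a knave" is indeed true.
Otto is a knight; "at least one of the following is true: Otto is a knave; Otto and Liam are different types" is true, as required.
Bob is a knave, so "Bob and Dana are not the same type exactly when Dana is a knave" must be False — and it is.
Liam (knave): "Liam and Dana are both knights or both knaves" — False. ✓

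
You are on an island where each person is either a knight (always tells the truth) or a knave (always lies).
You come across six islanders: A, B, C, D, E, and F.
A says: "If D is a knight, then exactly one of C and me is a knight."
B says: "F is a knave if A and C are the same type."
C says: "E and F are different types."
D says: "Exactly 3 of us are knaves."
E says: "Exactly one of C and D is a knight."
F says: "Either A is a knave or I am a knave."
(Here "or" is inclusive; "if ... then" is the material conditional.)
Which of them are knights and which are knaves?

Knights: D, E, and F. Knaves: A, B, and C.

Since A is a knave, "if D is a knight, then exactly one of C and me is a knight" needs to be false, which holds.
B (knave): "F is a knave if A and C are the same type" — false. ✓
C is a knave, so "E and F are different types" must be false — and it is.
D is a knight; "exactly 3 of us are knaves" is True, as required.
E is a knight, so "exactly one of C and D is a knight" must be True — and it is.
F (knight): "either A is a knave or I am a knave" — True. ✓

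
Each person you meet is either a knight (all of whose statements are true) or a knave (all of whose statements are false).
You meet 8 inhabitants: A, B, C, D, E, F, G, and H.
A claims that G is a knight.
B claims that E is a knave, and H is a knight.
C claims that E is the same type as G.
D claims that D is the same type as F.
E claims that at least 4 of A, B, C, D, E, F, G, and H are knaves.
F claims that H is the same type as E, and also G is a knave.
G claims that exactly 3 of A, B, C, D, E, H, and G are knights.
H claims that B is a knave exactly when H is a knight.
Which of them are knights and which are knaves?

A is a knave; "G is a knight" is False, as required.
B is a knave, and the claim "E is a knave, and H is a knight" is indeed False.
C is a knave; "E is the same type as G" is False, as required.
D is a knave, and the claim "D is the same type as F" is indeed False.
E is a knight, and the claim "at least 4 of A, B, C, D, E, F, G, and H are knaves" is indeed True.
F (knight): "H is the same type as E, and also G is a knave" — True. ✓
Since G is a knave, "exactly 3 of A, B, C, D, E, H, and G are knights" needs to be False, which holds.
Since H is a knight, "B is a knave exactly when H is a knight" needs to be True, which holds.

A is a knave, B is a knave, C is a knave, D is a knave, E is a knight, F is a knight, G is a knave, and H is a knight.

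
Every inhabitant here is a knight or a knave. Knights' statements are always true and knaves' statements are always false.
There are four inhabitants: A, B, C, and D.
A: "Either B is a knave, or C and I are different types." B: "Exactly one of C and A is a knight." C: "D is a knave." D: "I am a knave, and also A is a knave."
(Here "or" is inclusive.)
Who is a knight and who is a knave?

A is a knight, and the claim "either B is a knave, or C and I are different types" is indeed true.
Since B is a knave, "exactly one of C and A is a knight" needs to be False, which holds.
C is a knight, so "D is a knave" must be true — and it is.
D (knave): "I am a knave, and also A is a knave" — False. ✓

A is a knight, B is a knave, C is a knight, and D is a knave.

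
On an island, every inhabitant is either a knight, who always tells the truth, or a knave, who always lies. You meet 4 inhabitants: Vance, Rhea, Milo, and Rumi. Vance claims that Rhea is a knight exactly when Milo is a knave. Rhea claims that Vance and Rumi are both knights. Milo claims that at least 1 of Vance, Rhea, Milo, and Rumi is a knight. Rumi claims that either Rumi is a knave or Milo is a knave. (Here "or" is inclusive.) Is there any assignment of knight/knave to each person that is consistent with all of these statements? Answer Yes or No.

No

Checking all 16 assignments, each has at least one speaker whose statement's truth value contradicts their type.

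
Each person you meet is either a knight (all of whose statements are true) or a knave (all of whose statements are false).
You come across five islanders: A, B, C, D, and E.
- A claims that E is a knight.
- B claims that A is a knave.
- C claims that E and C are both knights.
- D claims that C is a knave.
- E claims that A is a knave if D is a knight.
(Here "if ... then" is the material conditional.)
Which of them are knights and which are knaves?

A is a knight, B is a knave, C is a knight, D is a knave, and E is a knight.

As a knight, A's statement "E is a knight" should be True; it is.
B (knave): "A is a knave" — false. ✓
C is a knight, so "E and C are both knights" must be True — and it is.
As a knave, D's statement "C is a knave" should be false; it is.
E is a knight, so "A is a knave if D is a knight" must be True — and it is.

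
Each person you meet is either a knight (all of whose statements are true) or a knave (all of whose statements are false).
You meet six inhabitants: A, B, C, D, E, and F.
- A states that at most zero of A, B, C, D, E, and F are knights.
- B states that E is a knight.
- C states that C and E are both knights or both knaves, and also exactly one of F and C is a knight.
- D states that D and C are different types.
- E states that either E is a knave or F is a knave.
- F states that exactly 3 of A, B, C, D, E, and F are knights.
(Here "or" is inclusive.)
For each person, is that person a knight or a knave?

A is a knave, B is a knight, C is a knave, D is a knave, E is a knight, and F is a knave.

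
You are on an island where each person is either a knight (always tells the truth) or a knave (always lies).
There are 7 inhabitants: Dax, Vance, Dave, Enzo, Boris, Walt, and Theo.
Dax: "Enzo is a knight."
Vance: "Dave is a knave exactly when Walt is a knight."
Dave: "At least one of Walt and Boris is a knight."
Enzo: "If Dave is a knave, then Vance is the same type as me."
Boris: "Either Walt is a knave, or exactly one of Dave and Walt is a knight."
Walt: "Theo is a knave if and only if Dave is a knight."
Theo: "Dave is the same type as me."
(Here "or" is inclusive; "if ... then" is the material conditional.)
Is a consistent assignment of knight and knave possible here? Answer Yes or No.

One consistent assignment: Dax=knight, Vance=knight, Dave=knight, Enzo=knight, Boris=knight, Walt=knave, Theo=knight.

Yes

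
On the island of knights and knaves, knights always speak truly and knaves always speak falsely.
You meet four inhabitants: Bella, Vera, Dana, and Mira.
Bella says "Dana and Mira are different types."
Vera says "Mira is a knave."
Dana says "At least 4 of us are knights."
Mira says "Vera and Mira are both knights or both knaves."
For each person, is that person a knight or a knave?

Knights: Vera. Knaves: Bella, Dana, and Mira.

Suppose Bella is a knight. Then Bella's statement "Dana and Mira are different types" would have to be true. Checking the 8 ways to assign the others, none is consistent with every speaker.
(For instance, with Vera=knight, Dana=knave, Mira=knave, Bella's claim "Dana and Mira are different types" comes out false where it would need to be true.)
So Bella must be a knave, making "Dana and Mira are different types" false. Taking Bella=knave, Vera=knight, Dana=knave, Mira=knave, each remaining statement checks out:
  Vera (knight): "Mira is a knave" — true. ✓
  Dana (knave): "at least 4 of us are knights" — false. ✓
  Mira (knave): "Vera and Mira are both knights or both knaves" — false. ✓
This is the unique consistent assignment.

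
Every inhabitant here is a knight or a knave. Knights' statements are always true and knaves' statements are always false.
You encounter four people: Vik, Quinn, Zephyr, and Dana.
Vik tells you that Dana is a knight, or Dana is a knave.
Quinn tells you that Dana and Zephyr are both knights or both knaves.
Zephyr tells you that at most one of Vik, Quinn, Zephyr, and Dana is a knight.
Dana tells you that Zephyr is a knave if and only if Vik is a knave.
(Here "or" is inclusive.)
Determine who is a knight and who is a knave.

Knights: Vik and Quinn. Knaves: Zephyr and Dana.

Vik is a knight, so "Dana is a knight, or Dana is a knave" must be True — and it is.
Since Quinn is a knight, "Dana and Zephyr are both knights or both knaves" needs to be True, which holds.
Zephyr is a knave, and the claim "at most one of Vik, Quinn, Zephyr, and Dana is a knight" is indeed False.
Dana is a knave, so "Zephyr is a knave if and only if Vik is a knave" must be False — and it is.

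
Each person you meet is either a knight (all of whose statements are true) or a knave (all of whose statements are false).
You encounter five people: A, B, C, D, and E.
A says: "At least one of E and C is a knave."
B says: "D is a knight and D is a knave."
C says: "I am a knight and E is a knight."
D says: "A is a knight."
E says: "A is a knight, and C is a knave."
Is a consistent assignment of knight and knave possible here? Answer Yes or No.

Yes

One consistent assignment: A=knight, B=knave, C=knave, D=knight, E=knight.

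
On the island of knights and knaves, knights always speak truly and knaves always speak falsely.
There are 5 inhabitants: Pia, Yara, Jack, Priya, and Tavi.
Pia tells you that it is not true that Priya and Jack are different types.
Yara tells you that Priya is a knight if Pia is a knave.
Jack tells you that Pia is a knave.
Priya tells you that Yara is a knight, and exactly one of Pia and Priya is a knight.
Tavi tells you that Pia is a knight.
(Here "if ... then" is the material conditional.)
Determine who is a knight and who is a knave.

Knights: Jack. Knaves: Pia, Yara, Priya, and Tavi.

Suppose Pia is a knight. Then Pia's statement "it is not true that Priya and Jack are different types" would have to be true. Checking the 16 ways to assign the others, none is consistent with every speaker.
(For instance, with Yara=knave, Jack=knight, Priya=knave, Tavi=knave, Pia's claim "it is not true that Priya and Jack are different types" comes out false where it would need to be true.)
So Pia must be a knave, making "it is not true that Priya and Jack are different types" false. Taking Pia=knave, Yara=knave, Jack=knight, Priya=knave, Tavi=knave, each remaining statement checks out:
  Yara (knave): "Priya is a knight if Pia is a knave" — false. ✓
  Jack (knight): "Pia is a knave" — true. ✓
  Priya (knave): "Yara is a knight, and exactly one of Pia and Priya is a knight" — false. ✓
  Tavi (knave): "Pia is a knight" — false. ✓
This is the unique consistent assignment.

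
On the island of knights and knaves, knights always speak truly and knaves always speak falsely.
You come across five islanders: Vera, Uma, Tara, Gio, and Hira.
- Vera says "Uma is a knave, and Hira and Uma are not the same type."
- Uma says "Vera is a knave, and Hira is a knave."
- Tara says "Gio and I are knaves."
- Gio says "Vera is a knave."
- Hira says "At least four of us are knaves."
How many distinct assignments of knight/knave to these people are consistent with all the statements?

Consistent assignments:
  Vera=knave, Uma=knight, Tara=knave, Gio=knight, Hira=knave

1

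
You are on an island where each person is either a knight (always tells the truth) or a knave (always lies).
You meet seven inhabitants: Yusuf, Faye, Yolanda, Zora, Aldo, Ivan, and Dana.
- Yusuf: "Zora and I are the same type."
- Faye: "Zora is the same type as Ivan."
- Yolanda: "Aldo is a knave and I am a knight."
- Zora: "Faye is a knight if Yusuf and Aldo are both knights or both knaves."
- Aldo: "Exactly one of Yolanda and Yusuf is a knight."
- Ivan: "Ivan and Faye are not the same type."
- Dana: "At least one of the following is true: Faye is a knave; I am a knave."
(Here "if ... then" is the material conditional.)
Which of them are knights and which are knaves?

Knights: Yusuf, Yolanda, Zora, and Dana. Knaves: Faye, Aldo, and Ivan.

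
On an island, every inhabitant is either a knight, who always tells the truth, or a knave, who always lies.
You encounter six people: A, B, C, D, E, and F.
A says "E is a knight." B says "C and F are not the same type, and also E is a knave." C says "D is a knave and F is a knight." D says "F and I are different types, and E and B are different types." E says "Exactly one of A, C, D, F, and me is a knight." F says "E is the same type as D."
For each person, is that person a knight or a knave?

A is a knave, and the claim "E is a knight" is indeed False.
B is a knave; "C and F are not the same type, and also E is a knave" is False, as required.
Since C is a knight, "D is a knave and F is a knight" needs to be True, which holds.
D is a knave, and the claim "F and I are different types, and E and B are different types" is indeed False.
Since E is a knave, "exactly one of A, C, D, F, and me is a knight" needs to be False, which holds.
F (knight): "E is the same type as D" — True. ✓

A is a knave, B is a knave, C is a knight, D is a knave, E is a knave, and F is a knight.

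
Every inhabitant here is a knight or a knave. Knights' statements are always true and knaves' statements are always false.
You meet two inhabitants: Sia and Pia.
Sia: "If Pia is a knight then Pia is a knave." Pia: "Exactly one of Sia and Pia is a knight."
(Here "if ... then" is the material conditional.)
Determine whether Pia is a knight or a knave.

Pia is a knight.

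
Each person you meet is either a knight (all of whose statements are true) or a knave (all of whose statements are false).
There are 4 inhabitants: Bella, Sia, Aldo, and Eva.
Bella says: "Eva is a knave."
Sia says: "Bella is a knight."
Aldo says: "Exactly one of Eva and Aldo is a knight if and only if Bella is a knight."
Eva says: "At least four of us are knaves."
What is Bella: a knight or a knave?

Bella is a knight.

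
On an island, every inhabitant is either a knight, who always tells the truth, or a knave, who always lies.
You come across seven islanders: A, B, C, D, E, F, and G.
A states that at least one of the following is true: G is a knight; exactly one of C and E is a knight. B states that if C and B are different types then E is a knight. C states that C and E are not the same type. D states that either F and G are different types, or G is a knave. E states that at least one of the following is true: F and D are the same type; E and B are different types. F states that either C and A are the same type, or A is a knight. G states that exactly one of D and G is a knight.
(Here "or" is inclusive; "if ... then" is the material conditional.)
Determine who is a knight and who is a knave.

A is a knight, B is a knave, C is a knight, D is a knave, E is a knave, F is a knight, and G is a knight.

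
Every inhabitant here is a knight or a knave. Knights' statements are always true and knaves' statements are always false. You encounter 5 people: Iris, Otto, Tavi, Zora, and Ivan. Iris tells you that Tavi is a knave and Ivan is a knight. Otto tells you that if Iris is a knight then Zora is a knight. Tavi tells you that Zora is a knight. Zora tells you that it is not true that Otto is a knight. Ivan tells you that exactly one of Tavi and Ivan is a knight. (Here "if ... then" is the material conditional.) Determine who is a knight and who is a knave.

Suppose Iris is a knight. Then Iris's statement "Tavi is a knave and Ivan is a knight" would have to be true. Checking the 16 ways to assign the others, none is consistent with every speaker.
(For instance, with Otto=knight, Tavi=knave, Zora=knave, Ivan=knave, Iris's claim "Tavi is a knave and Ivan is a knight" comes out false where it would need to be true.)
So Iris must be a knave, making "Tavi is a knave and Ivan is a knight" false. Taking Iris=knave, Otto=knight, Tavi=knave, Zora=knave, Ivan=knave, each remaining statement checks out:
  Otto (knight): "if Iris is a knight then Zora is a knight" — true. ✓
  Tavi (knave): "Zora is a knight" — false. ✓
  Zora (knave): "it is not true that Otto is a knight" — false. ✓
  Ivan (knave): "exactly one of Tavi and Ivan is a knight" — false. ✓
This is the unique consistent assignment.

Iris is a knave, Otto is a knight, Tavi is a knave, Zora is a knave, and Ivan is a knave.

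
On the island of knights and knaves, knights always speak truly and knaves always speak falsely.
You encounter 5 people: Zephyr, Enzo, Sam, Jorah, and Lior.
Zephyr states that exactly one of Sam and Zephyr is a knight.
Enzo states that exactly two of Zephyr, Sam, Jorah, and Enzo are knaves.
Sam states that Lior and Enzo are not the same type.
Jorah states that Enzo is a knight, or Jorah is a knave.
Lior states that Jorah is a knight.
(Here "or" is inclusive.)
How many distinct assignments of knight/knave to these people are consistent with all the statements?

1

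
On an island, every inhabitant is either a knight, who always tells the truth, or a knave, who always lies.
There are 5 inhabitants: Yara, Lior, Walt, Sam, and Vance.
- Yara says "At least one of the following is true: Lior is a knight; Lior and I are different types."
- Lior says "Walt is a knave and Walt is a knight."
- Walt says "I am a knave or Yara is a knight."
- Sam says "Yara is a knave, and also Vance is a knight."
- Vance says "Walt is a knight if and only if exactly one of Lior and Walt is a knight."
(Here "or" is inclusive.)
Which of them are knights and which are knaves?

As a knight, Yara's statement "at least one of the following is true: Lior is a knight; Lior and I are different types" should be true; it is.
Lior is a knave, and the claim "Walt is a knave and Walt is a knight" is indeed false.
Walt is a knight, and the claim "I am a knave or Yara is a knight" is indeed true.
Sam is a knave, so "Yara is a knave, and also Vance is a knight" must be false — and it is.
Since Vance is a knight, "Walt is a knight if and only if exactly one of Lior and Walt is a knight" needs to be true, which holds.

Knights: Yara, Walt, and Vance. Knaves: Lior and Sam.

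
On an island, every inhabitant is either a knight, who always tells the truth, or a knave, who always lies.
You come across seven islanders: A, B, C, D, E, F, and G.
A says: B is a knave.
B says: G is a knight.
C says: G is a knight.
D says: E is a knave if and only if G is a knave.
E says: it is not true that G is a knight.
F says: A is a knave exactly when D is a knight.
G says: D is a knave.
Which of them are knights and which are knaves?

A is a knave, B is a knight, C is a knight, D is a knave, E is a knave, F is a knave, and G is a knight.

A is a knave; "B is a knave" is false, as required.
B is a knight; "G is a knight" is True, as required.
C (knight): "G is a knight" — True. ✓
D is a knave; "E is a knave if and only if G is a knave" is false, as required.
E is a knave; "it is not true that G is a knight" is false, as required.
As a knave, F's statement "A is a knave exactly when D is a knight" should be false; it is.
G (knight): "D is a knave" — True. ✓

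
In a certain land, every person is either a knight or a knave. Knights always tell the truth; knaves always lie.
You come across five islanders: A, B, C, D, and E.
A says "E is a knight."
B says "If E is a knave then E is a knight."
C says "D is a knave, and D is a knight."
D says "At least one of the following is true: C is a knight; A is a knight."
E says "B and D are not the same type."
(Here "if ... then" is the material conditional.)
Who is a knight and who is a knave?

Suppose A is a knight. Then A's statement "E is a knight" would have to be true. Checking the 16 ways to assign the others, none is consistent with every speaker.
(For instance, with B=knave, C=knave, D=knave, E=knave, A's claim "E is a knight" comes out false where it would need to be true.)
So A must be a knave, making "E is a knight" false. Taking A=knave, B=knave, C=knave, D=knave, E=knave, each remaining statement checks out:
  B (knave): "if E is a knave then E is a knight" — false. ✓
  C (knave): "D is a knave, and D is a knight" — false. ✓
  D (knave): "at least one of the following is true: C is a knight; A is a knight" — false. ✓
  E (knave): "B and D are not the same type" — false. ✓
This is the unique consistent assignment.

A is a knave, B is a knave, C is a knave, D is a knave, and E is a knave.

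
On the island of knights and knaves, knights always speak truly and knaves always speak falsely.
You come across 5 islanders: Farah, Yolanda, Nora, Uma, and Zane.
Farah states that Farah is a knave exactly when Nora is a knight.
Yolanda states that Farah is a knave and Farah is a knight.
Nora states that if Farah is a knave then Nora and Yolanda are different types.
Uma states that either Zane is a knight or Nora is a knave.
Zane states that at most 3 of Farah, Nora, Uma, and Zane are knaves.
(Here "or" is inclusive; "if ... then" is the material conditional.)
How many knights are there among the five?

The unique consistent assignment is Farah=knave, Yolanda=knave, Nora=knave, Uma=knight, Zane=knight.
That has 2 knights.

2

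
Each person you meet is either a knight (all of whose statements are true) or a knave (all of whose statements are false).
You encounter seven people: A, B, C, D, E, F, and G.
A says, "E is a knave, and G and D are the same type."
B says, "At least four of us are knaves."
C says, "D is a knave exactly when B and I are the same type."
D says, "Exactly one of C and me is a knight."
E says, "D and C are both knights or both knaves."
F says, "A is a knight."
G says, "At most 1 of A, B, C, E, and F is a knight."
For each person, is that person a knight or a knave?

A is a knave; "E is a knave, and G and D are the same type" is False, as required.
Since B is a knight, "at least four of us are knaves" needs to be True, which holds.
As a knave, C's statement "D is a knave exactly when B and I are the same type" should be False; it is.
D is a knave, and the claim "exactly one of C and me is a knight" is indeed False.
E is a knight, and the claim "D and C are both knights or both knaves" is indeed True.
Since F is a knave, "A is a knight" needs to be False, which holds.
G is a knave, and the claim "at most 1 of A, B, C, E, and F is a knight" is indeed False.

A is a knave, B is a knight, C is a knave, D is a knave, E is a knight, F is a knave, and G is a knave.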